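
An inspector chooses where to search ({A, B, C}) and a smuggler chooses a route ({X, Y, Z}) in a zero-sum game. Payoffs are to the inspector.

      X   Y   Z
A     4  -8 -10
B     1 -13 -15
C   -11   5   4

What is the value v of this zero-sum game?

Row minima: A → -10, B → -15, C → -11; maximin = -10.
Column maxima: X → 4, Y → 5, Z → 4; minimax = 4.
-10 ≠ 4, so there is no saddle point; optimal play is mixed.
B is strictly dominated by A, so the inspector never plays it.
Y is strictly dominated by Z (it gives the inspector strictly more in every row), so the smuggler never plays it.
On the remaining 2×2 (A, C vs X, Z):
Let the inspector play A with probability p. Expected payoff against X: 4p + (-11)(1−p) = 15p − 11; against Z: (-10)p + 4(1−p) = −14p + 4.
Setting these equal: 15p − 11 = −14p + 4 ⇒ 29p = 15 ⇒ p = 15/29, and the value is (15)·(15/29) − 11 = -94/29.
For the smuggler: with q = P(X), equating A's and C's payoffs gives 14q − 10 = −15q + 4 ⇒ q = 14/29.

-94/29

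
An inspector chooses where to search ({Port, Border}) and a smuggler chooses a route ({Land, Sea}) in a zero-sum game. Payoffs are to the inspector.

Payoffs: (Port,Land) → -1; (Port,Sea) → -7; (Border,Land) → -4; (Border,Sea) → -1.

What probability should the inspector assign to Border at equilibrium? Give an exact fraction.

Row minima: Port → -7, Border → -4; maximin = -4.
Column maxima: Land → -1, Sea → -1; minimax = -1.
-4 ≠ -1, so there is no saddle point; optimal play is mixed.
Let the inspector play Port with probability p. Expected payoff against Land: (-1)p + (-4)(1−p) = 3p − 4; against Sea: (-7)p + (-1)(1−p) = −6p − 1.
Setting these equal: 3p − 4 = −6p − 1 ⇒ 9p = 3 ⇒ p = 1/3, and the value is (3)·(1/3) − 4 = -3.
For the smuggler: with q = P(Land), equating Port's and Border's payoffs gives 6q − 7 = −3q − 1 ⇒ q = 2/3.

2/3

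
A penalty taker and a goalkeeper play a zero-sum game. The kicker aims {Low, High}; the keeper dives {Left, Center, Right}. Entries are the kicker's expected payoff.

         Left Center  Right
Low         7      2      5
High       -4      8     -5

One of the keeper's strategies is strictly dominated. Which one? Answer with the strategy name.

Left

Right holds the kicker's payoff strictly below Left in every row: 5 < 7, -5 < -4.
So Left is strictly dominated for the keeper.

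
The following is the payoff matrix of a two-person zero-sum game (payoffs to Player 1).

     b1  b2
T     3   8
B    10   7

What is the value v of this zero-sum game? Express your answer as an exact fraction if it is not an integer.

59/8

Row minima: T → 3, B → 7; maximin = 7.
Column maxima: b1 → 10, b2 → 8; minimax = 8.
7 ≠ 8, so there is no saddle point; optimal play is mixed.
Let Player 1 play T with probability p. Expected payoff against b1: 3p + 10(1−p) = −7p + 10; against b2: 8p + 7(1−p) = p + 7.
Setting these equal: −7p + 10 = p + 7 ⇒ −8p = -3 ⇒ p = 3/8, and the value is (-7)·(3/8) + 10 = 59/8.
For Player 2: with q = P(b1), equating T's and B's payoffs gives −5q + 8 = 3q + 7 ⇒ q = 1/8.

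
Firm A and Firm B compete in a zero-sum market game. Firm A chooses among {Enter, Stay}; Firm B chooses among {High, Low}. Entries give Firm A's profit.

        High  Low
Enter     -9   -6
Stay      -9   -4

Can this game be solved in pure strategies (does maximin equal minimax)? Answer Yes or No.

Yes

Row minima: Enter → -9, Stay → -9; maximin = -9.
Column maxima: High → -9, Low → -4; minimax = -9.
maximin = minimax = -9, so a saddle point exists.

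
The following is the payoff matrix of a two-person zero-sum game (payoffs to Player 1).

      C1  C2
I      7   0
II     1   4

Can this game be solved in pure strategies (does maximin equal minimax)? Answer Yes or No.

Row minima: I → 0, II → 1; maximin = 1.
Column maxima: C1 → 7, C2 → 4; minimax = 4.
1 ≠ 4, so no pure-strategy equilibrium exists.

No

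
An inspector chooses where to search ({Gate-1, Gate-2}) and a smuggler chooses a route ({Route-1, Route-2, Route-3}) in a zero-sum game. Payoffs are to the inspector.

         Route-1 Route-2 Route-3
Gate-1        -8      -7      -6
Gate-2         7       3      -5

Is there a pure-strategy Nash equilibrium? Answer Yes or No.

Row minima: Gate-1 → -8, Gate-2 → -5; maximin = -5.
Column maxima: Route-1 → 7, Route-2 → 3, Route-3 → -5; minimax = -5.
maximin = minimax = -5, so a saddle point exists.

Yes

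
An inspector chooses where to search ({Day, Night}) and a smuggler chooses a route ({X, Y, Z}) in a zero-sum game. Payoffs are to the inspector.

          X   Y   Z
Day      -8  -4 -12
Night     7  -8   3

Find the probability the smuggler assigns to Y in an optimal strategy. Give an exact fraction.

15/19

Row minima: Day → -12, Night → -8; maximin = -8.
Column maxima: X → 7, Y → -4, Z → 3; minimax = -4.
-8 ≠ -4, so there is no saddle point; optimal play is mixed.
X is strictly dominated by Z (it gives the inspector strictly more in every row), so the smuggler never plays it.
On the remaining 2×2 (Day, Night vs Y, Z):
Let the inspector play Day with probability p. Expected payoff against Y: (-4)p + (-8)(1−p) = 4p − 8; against Z: (-12)p + 3(1−p) = −15p + 3.
Setting these equal: 4p − 8 = −15p + 3 ⇒ 19p = 11 ⇒ p = 11/19, and the value is (4)·(11/19) − 8 = -108/19.
For the smuggler: with q = P(Y), equating Day's and Night's payoffs gives 8q − 12 = −11q + 3 ⇒ q = 15/19.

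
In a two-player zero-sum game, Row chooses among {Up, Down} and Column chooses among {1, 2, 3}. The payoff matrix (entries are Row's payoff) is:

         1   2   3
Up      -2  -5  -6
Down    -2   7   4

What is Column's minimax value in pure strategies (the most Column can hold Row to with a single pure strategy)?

-2

Column maxima: 1 → -2, 2 → 7, 3 → 4.
The smallest of these is -2.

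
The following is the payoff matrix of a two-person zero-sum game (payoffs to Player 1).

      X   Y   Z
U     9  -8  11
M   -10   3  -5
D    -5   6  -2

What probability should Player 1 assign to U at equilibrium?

11/28

Row minima: U → -8, M → -10, D → -5; maximin = -5.
Column maxima: X → 9, Y → 6, Z → 11; minimax = 6.
-5 ≠ 6, so there is no saddle point; optimal play is mixed.
M is strictly dominated by D, so Player 1 never plays it.
Z is strictly dominated by X (it gives Player 1 strictly more in every row), so Player 2 never plays it.
On the remaining 2×2 (U, D vs X, Y):
Let Player 1 play U with probability p. Expected payoff against X: 9p + (-5)(1−p) = 14p − 5; against Y: (-8)p + 6(1−p) = −14p + 6.
Setting these equal: 14p − 5 = −14p + 6 ⇒ 28p = 11 ⇒ p = 11/28, and the value is (14)·(11/28) − 5 = 1/2.
For Player 2: with q = P(X), equating U's and D's payoffs gives 17q − 8 = −11q + 6 ⇒ q = 1/2.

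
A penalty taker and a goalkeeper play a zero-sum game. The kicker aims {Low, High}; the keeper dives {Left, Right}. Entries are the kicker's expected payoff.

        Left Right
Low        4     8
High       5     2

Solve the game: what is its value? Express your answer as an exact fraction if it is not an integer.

Row minima: Low → 4, High → 2; maximin = 4.
Column maxima: Left → 5, Right → 8; minimax = 5.
4 ≠ 5, so there is no saddle point; optimal play is mixed.
Let the kicker play Low with probability p. Expected payoff against Left: 4p + 5(1−p) = −p + 5; against Right: 8p + 2(1−p) = 6p + 2.
Setting these equal: −p + 5 = 6p + 2 ⇒ −7p = -3 ⇒ p = 3/7, and the value is (-1)·(3/7) + 5 = 32/7.
For the keeper: with q = P(Left), equating Low's and High's payoffs gives −4q + 8 = 3q + 2 ⇒ q = 6/7.

32/7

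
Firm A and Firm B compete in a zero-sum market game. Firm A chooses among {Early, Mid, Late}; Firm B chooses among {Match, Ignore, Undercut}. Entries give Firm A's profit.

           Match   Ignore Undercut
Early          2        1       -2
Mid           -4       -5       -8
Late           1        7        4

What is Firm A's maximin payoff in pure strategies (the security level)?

Row minima: Early → -2, Mid → -8, Late → 1.
The best of these is 1.

1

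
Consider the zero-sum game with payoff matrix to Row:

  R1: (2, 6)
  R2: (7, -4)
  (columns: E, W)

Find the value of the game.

Row minima: R1 → 2, R2 → -4; maximin = 2.
Column maxima: E → 7, W → 6; minimax = 6.
2 ≠ 6, so there is no saddle point; optimal play is mixed.
Let Row play R1 with probability p. Expected payoff against E: 2p + 7(1−p) = −5p + 7; against W: 6p + (-4)(1−p) = 10p − 4.
Setting these equal: −5p + 7 = 10p − 4 ⇒ −15p = -11 ⇒ p = 11/15, and the value is (-5)·(11/15) + 7 = 10/3.
For Column: with q = P(E), equating R1's and R2's payoffs gives −4q + 6 = 11q − 4 ⇒ q = 2/3.

10/3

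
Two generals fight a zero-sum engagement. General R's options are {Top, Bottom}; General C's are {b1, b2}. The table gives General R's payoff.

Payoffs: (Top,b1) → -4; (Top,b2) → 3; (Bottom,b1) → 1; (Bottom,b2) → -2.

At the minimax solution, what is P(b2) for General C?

Row minima: Top → -4, Bottom → -2; maximin = -2.
Column maxima: b1 → 1, b2 → 3; minimax = 1.
-2 ≠ 1, so there is no saddle point; optimal play is mixed.
Let General R play Top with probability p. Expected payoff against b1: (-4)p + 1(1−p) = −5p + 1; against b2: 3p + (-2)(1−p) = 5p − 2.
Setting these equal: −5p + 1 = 5p − 2 ⇒ −10p = -3 ⇒ p = 3/10, and the value is (-5)·(3/10) + 1 = -1/2.
For General C: with q = P(b1), equating Top's and Bottom's payoffs gives −7q + 3 = 3q − 2 ⇒ q = 1/2.

1/2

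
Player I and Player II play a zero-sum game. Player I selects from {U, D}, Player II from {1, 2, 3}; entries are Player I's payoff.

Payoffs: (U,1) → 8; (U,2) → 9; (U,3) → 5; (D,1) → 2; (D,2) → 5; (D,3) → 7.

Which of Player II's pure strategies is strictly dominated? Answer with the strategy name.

1 holds Player I's payoff strictly below 2 in every row: 8 < 9, 2 < 5.
So 2 is strictly dominated for Player II.

2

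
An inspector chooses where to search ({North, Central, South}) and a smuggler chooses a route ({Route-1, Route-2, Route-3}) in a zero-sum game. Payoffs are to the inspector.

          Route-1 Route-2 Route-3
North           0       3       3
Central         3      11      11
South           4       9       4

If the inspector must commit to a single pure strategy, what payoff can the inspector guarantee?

Row minima: North → 0, Central → 3, South → 4.
The best of these is 4.

4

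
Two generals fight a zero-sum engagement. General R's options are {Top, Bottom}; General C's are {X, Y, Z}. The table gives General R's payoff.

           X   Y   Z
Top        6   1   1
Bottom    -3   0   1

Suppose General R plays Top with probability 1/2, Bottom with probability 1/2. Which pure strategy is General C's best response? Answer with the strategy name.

Y

If General C plays X, General R's expected payoff is (1/2)·6 + (1/2)·(-3) = 3/2.
If General C plays Y, General R's expected payoff is (1/2)·1 + (1/2)·0 = 1/2.
If General C plays Z, General R's expected payoff is (1/2)·1 + (1/2)·1 = 1.
General C minimizes General R's payoff; the smallest is 1/2, so the best response is Y.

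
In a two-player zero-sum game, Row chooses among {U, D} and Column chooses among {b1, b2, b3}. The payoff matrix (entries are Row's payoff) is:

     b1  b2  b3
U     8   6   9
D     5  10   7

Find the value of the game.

50/7

Row minima: U → 6, D → 5; maximin = 6.
Column maxima: b1 → 8, b2 → 10, b3 → 9; minimax = 8.
6 ≠ 8, so there is no saddle point; optimal play is mixed.
b3 is strictly dominated by b1 (it gives Row strictly more in every row), so Column never plays it.
On the remaining 2×2 (U, D vs b1, b2):
Let Row play U with probability p. Expected payoff against b1: 8p + 5(1−p) = 3p + 5; against b2: 6p + 10(1−p) = −4p + 10.
Setting these equal: 3p + 5 = −4p + 10 ⇒ 7p = 5 ⇒ p = 5/7, and the value is (3)·(5/7) + 5 = 50/7.
For Column: with q = P(b1), equating U's and D's payoffs gives 2q + 6 = −5q + 10 ⇒ q = 4/7.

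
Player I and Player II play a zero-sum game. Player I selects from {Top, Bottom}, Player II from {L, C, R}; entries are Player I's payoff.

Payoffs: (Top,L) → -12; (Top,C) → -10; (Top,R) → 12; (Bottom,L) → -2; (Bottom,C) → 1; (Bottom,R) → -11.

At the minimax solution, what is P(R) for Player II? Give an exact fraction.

10/33

Row minima: Top → -12, Bottom → -11; maximin = -11.
Column maxima: L → -2, C → 1, R → 12; minimax = -2.
-11 ≠ -2, so there is no saddle point; optimal play is mixed.
C is strictly dominated by L (it gives Player I strictly more in every row), so Player II never plays it.
On the remaining 2×2 (Top, Bottom vs L, R):
Let Player I play Top with probability p. Expected payoff against L: (-12)p + (-2)(1−p) = −10p − 2; against R: 12p + (-11)(1−p) = 23p − 11.
Setting these equal: −10p − 2 = 23p − 11 ⇒ −33p = -9 ⇒ p = 3/11, and the value is (-10)·(3/11) − 2 = -52/11.
For Player II: with q = P(L), equating Top's and Bottom's payoffs gives −24q + 12 = 9q − 11 ⇒ q = 23/33.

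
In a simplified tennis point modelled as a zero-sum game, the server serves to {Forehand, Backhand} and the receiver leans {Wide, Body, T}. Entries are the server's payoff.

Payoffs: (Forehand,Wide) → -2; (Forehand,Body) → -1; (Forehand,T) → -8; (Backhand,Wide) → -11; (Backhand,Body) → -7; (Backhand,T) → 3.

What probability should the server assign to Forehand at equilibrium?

Row minima: Forehand → -8, Backhand → -11; maximin = -8.
Column maxima: Wide → -2, Body → -1, T → 3; minimax = -2.
-8 ≠ -2, so there is no saddle point; optimal play is mixed.
Body is strictly dominated by Wide (it gives the server strictly more in every row), so the receiver never plays it.
On the remaining 2×2 (Forehand, Backhand vs Wide, T):
Let the server play Forehand with probability p. Expected payoff against Wide: (-2)p + (-11)(1−p) = 9p − 11; against T: (-8)p + 3(1−p) = −11p + 3.
Setting these equal: 9p − 11 = −11p + 3 ⇒ 20p = 14 ⇒ p = 7/10, and the value is (9)·(7/10) − 11 = -47/10.
For the receiver: with q = P(Wide), equating Forehand's and Backhand's payoffs gives 6q − 8 = −14q + 3 ⇒ q = 11/20.

7/10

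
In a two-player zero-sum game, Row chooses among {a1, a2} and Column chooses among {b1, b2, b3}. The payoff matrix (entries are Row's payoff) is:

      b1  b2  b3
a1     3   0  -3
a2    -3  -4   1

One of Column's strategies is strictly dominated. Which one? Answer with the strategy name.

b2 holds Row's payoff strictly below b1 in every row: 0 < 3, -4 < -3.
So b1 is strictly dominated for Column.

b1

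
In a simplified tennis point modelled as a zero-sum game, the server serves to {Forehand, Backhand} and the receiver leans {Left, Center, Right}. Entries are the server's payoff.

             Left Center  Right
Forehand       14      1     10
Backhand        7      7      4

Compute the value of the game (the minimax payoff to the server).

Row minima: Forehand → 1, Backhand → 4; maximin = 4.
Column maxima: Left → 14, Center → 7, Right → 10; minimax = 7.
4 ≠ 7, so there is no saddle point; optimal play is mixed.
Left is strictly dominated by Right (it gives the server strictly more in every row), so the receiver never plays it.
On the remaining 2×2 (Forehand, Backhand vs Center, Right):
Let the server play Forehand with probability p. Expected payoff against Center: 1p + 7(1−p) = −6p + 7; against Right: 10p + 4(1−p) = 6p + 4.
Setting these equal: −6p + 7 = 6p + 4 ⇒ −12p = -3 ⇒ p = 1/4, and the value is (-6)·(1/4) + 7 = 11/2.
For the receiver: with q = P(Center), equating Forehand's and Backhand's payoffs gives −9q + 10 = 3q + 4 ⇒ q = 1/2.

11/2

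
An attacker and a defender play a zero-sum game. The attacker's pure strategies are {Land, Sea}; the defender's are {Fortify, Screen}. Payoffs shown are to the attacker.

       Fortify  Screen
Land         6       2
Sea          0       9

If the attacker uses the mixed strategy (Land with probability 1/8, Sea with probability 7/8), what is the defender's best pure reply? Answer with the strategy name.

If the defender plays Fortify, the attacker's expected payoff is (1/8)·6 + (7/8)·0 = 3/4.
If the defender plays Screen, the attacker's expected payoff is (1/8)·2 + (7/8)·9 = 65/8.
The defender minimizes the attacker's payoff; the smallest is 3/4, so the best response is Fortify.

Fortify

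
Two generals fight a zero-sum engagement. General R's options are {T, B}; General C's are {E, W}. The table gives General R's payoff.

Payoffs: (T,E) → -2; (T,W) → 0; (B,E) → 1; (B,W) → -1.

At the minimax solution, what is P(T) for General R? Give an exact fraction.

Row minima: T → -2, B → -1; maximin = -1.
Column maxima: E → 1, W → 0; minimax = 0.
-1 ≠ 0, so there is no saddle point; optimal play is mixed.
Let General R play T with probability p. Expected payoff against E: (-2)p + 1(1−p) = −3p + 1; against W: 0p + (-1)(1−p) = p − 1.
Setting these equal: −3p + 1 = p − 1 ⇒ −4p = -2 ⇒ p = 1/2, and the value is (-3)·(1/2) + 1 = -1/2.
For General C: with q = P(E), equating T's and B's payoffs gives −2q = 2q − 1 ⇒ q = 1/4.

1/2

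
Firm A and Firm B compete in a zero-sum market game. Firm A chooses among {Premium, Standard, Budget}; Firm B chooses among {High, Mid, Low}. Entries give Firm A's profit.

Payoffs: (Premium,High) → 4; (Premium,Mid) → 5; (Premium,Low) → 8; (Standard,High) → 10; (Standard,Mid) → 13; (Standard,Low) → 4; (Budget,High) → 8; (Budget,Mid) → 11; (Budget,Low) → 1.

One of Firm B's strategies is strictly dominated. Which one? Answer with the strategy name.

High holds Firm A's payoff strictly below Mid in every row: 4 < 5, 10 < 13, 8 < 11.
So Mid is strictly dominated for Firm B.

Mid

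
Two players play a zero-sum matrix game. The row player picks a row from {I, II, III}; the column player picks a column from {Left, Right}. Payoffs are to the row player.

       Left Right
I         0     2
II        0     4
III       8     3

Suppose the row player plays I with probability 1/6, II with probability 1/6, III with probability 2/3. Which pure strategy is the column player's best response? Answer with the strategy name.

If the column player plays Left, the row player's expected payoff is (1/6)·0 + (1/6)·0 + (2/3)·8 = 16/3.
If the column player plays Right, the row player's expected payoff is (1/6)·2 + (1/6)·4 + (2/3)·3 = 3.
The column player minimizes the row player's payoff; the smallest is 3, so the best response is Right.

Right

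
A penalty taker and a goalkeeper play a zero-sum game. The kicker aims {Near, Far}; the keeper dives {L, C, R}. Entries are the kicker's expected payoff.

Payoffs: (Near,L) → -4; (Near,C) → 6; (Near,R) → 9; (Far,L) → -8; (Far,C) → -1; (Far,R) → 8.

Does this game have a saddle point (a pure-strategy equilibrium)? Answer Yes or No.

Yes

Row minima: Near → -4, Far → -8; maximin = -4.
Column maxima: L → -4, C → 6, R → 9; minimax = -4.
maximin = minimax = -4, so a saddle point exists.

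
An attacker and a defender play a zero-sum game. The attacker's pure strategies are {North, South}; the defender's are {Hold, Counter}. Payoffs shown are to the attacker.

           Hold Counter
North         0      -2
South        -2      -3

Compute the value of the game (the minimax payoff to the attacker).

Row minima: North → -2, South → -3; maximin = -2.
Column maxima: Hold → 0, Counter → -2; minimax = -2.
Since maximin = minimax = -2, there is a saddle point and the value is -2.

-2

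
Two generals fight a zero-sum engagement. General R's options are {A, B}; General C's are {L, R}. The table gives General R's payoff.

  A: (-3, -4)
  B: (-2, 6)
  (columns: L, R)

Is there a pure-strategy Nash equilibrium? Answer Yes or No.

Row minima: A → -4, B → -2; maximin = -2.
Column maxima: L → -2, R → 6; minimax = -2.
maximin = minimax = -2, so a saddle point exists.

Yes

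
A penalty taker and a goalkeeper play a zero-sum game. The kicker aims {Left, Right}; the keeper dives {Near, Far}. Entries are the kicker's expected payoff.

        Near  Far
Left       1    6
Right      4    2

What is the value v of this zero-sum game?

Row minima: Left → 1, Right → 2; maximin = 2.
Column maxima: Near → 4, Far → 6; minimax = 4.
2 ≠ 4, so there is no saddle point; optimal play is mixed.
Let the kicker play Left with probability p. Expected payoff against Near: 1p + 4(1−p) = −3p + 4; against Far: 6p + 2(1−p) = 4p + 2.
Setting these equal: −3p + 4 = 4p + 2 ⇒ −7p = -2 ⇒ p = 2/7, and the value is (-3)·(2/7) + 4 = 22/7.
For the keeper: with q = P(Near), equating Left's and Right's payoffs gives −5q + 6 = 2q + 2 ⇒ q = 4/7.

22/7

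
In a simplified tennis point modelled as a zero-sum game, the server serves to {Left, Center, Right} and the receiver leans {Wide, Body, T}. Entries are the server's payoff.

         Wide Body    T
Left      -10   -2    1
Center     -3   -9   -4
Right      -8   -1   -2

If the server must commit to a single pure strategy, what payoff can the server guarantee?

-8

Row minima: Left → -10, Center → -9, Right → -8.
The best of these is -8.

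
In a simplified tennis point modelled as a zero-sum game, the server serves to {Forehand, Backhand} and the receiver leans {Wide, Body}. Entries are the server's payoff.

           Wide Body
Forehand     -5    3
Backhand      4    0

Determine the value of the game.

Row minima: Forehand → -5, Backhand → 0; maximin = 0.
Column maxima: Wide → 4, Body → 3; minimax = 3.
0 ≠ 3, so there is no saddle point; optimal play is mixed.
Let the server play Forehand with probability p. Expected payoff against Wide: (-5)p + 4(1−p) = −9p + 4; against Body: 3p + 0(1−p) = 3p.
Setting these equal: −9p + 4 = 3p ⇒ −12p = -4 ⇒ p = 1/3, and the value is (-9)·(1/3) + 4 = 1.
For the receiver: with q = P(Wide), equating Forehand's and Backhand's payoffs gives −8q + 3 = 4q ⇒ q = 1/4.

1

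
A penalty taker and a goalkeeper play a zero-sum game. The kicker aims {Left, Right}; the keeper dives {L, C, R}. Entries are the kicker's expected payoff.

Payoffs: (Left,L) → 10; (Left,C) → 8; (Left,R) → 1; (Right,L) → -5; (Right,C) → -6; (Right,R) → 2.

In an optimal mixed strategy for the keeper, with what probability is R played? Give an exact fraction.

Row minima: Left → 1, Right → -6; maximin = 1.
Column maxima: L → 10, C → 8, R → 2; minimax = 2.
1 ≠ 2, so there is no saddle point; optimal play is mixed.
L is strictly dominated by C (it gives the kicker strictly more in every row), so the keeper never plays it.
On the remaining 2×2 (Left, Right vs C, R):
Let the kicker play Left with probability p. Expected payoff against C: 8p + (-6)(1−p) = 14p − 6; against R: 1p + 2(1−p) = −p + 2.
Setting these equal: 14p − 6 = −p + 2 ⇒ 15p = 8 ⇒ p = 8/15, and the value is (14)·(8/15) − 6 = 22/15.
For the keeper: with q = P(C), equating Left's and Right's payoffs gives 7q + 1 = −8q + 2 ⇒ q = 1/15.

14/15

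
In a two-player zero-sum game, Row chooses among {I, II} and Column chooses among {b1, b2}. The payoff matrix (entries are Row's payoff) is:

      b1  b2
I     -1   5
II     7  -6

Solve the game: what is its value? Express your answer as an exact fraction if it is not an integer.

29/19

Row minima: I → -1, II → -6; maximin = -1.
Column maxima: b1 → 7, b2 → 5; minimax = 5.
-1 ≠ 5, so there is no saddle point; optimal play is mixed.
Let Row play I with probability p. Expected payoff against b1: (-1)p + 7(1−p) = −8p + 7; against b2: 5p + (-6)(1−p) = 11p − 6.
Setting these equal: −8p + 7 = 11p − 6 ⇒ −19p = -13 ⇒ p = 13/19, and the value is (-8)·(13/19) + 7 = 29/19.
For Column: with q = P(b1), equating I's and II's payoffs gives −6q + 5 = 13q − 6 ⇒ q = 11/19.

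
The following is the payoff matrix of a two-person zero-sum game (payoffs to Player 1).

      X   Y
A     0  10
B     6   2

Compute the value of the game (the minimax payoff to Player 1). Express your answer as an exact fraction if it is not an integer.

Row minima: A → 0, B → 2; maximin = 2.
Column maxima: X → 6, Y → 10; minimax = 6.
2 ≠ 6, so there is no saddle point; optimal play is mixed.
Let Player 1 play A with probability p. Expected payoff against X: 0p + 6(1−p) = −6p + 6; against Y: 10p + 2(1−p) = 8p + 2.
Setting these equal: −6p + 6 = 8p + 2 ⇒ −14p = -4 ⇒ p = 2/7, and the value is (-6)·(2/7) + 6 = 30/7.
For Player 2: with q = P(X), equating A's and B's payoffs gives −10q + 10 = 4q + 2 ⇒ q = 4/7.

30/7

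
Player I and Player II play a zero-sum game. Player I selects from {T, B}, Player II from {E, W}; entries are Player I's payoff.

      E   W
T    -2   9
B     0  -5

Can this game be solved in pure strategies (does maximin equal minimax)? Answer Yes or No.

No

Row minima: T → -2, B → -5; maximin = -2.
Column maxima: E → 0, W → 9; minimax = 0.
-2 ≠ 0, so no pure-strategy equilibrium exists.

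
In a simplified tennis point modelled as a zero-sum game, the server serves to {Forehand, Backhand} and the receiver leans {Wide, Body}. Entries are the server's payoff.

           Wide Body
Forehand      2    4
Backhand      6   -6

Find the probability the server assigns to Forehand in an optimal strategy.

6/7

Row minima: Forehand → 2, Backhand → -6; maximin = 2.
Column maxima: Wide → 6, Body → 4; minimax = 4.
2 ≠ 4, so there is no saddle point; optimal play is mixed.
Let the server play Forehand with probability p. Expected payoff against Wide: 2p + 6(1−p) = −4p + 6; against Body: 4p + (-6)(1−p) = 10p − 6.
Setting these equal: −4p + 6 = 10p − 6 ⇒ −14p = -12 ⇒ p = 6/7, and the value is (-4)·(6/7) + 6 = 18/7.
For the receiver: with q = P(Wide), equating Forehand's and Backhand's payoffs gives −2q + 4 = 12q − 6 ⇒ q = 5/7.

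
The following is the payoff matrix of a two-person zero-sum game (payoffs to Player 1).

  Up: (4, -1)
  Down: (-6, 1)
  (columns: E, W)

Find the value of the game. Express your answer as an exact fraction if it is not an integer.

Row minima: Up → -1, Down → -6; maximin = -1.
Column maxima: E → 4, W → 1; minimax = 1.
-1 ≠ 1, so there is no saddle point; optimal play is mixed.
Let Player 1 play Up with probability p. Expected payoff against E: 4p + (-6)(1−p) = 10p − 6; against W: (-1)p + 1(1−p) = −2p + 1.
Setting these equal: 10p − 6 = −2p + 1 ⇒ 12p = 7 ⇒ p = 7/12, and the value is (10)·(7/12) − 6 = -1/6.
For Player 2: with q = P(E), equating Up's and Down's payoffs gives 5q − 1 = −7q + 1 ⇒ q = 1/6.

-1/6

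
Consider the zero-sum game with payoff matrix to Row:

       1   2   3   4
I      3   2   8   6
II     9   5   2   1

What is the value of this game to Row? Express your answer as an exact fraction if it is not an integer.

Row minima: I → 2, II → 1; maximin = 2.
Column maxima: 1 → 9, 2 → 5, 3 → 8, 4 → 6; minimax = 5.
2 ≠ 5, so there is no saddle point; optimal play is mixed.
1 is strictly dominated by 2 (it gives Row strictly more in every row), so Column never plays it.
3 is strictly dominated by 4 (it gives Row strictly more in every row), so Column never plays it.
On the remaining 2×2 (I, II vs 2, 4):
Let Row play I with probability p. Expected payoff against 2: 2p + 5(1−p) = −3p + 5; against 4: 6p + 1(1−p) = 5p + 1.
Setting these equal: −3p + 5 = 5p + 1 ⇒ −8p = -4 ⇒ p = 1/2, and the value is (-3)·(1/2) + 5 = 7/2.
For Column: with q = P(2), equating I's and II's payoffs gives −4q + 6 = 4q + 1 ⇒ q = 5/8.

7/2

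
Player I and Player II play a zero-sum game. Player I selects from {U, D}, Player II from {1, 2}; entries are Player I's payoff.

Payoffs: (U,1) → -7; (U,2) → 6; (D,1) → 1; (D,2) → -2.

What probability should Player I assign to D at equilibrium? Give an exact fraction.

Row minima: U → -7, D → -2; maximin = -2.
Column maxima: 1 → 1, 2 → 6; minimax = 1.
-2 ≠ 1, so there is no saddle point; optimal play is mixed.
Let Player I play U with probability p. Expected payoff against 1: (-7)p + 1(1−p) = −8p + 1; against 2: 6p + (-2)(1−p) = 8p − 2.
Setting these equal: −8p + 1 = 8p − 2 ⇒ −16p = -3 ⇒ p = 3/16, and the value is (-8)·(3/16) + 1 = -1/2.
For Player II: with q = P(1), equating U's and D's payoffs gives −13q + 6 = 3q − 2 ⇒ q = 1/2.

13/16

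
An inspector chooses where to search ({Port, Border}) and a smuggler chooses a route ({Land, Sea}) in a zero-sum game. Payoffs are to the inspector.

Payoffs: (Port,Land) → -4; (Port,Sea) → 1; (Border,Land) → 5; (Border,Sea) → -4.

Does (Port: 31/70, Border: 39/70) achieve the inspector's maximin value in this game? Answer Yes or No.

Against Land this mix gives (31/70)·(-4) + (39/70)·5 = 71/70.
Against Sea this mix gives (31/70)·1 + (39/70)·(-4) = -25/14.
The smuggler will play Sea, holding the inspector to -25/14. Shifting weight toward the row that does better against Sea would raise this floor (the equalizing mix achieves -11/14 against both Sea and Land), so the proposed strategy is not optimal.

No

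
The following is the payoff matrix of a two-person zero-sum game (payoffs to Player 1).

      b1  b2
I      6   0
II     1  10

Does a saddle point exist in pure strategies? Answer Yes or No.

No

Row minima: I → 0, II → 1; maximin = 1.
Column maxima: b1 → 6, b2 → 10; minimax = 6.
1 ≠ 6, so no pure-strategy equilibrium exists.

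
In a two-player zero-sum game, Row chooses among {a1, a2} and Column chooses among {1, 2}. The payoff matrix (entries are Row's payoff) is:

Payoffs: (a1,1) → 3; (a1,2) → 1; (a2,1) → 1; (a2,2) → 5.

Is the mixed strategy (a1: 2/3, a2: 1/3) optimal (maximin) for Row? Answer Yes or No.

Yes

Against 1 this mix gives (2/3)·3 + (1/3)·1 = 7/3.
Against 2 this mix gives (2/3)·1 + (1/3)·5 = 7/3.
All of Column's active replies (1, 2) yield 7/3, and no column does worse for Row. The mix makes Column indifferent and guarantees 7/3, so it is optimal.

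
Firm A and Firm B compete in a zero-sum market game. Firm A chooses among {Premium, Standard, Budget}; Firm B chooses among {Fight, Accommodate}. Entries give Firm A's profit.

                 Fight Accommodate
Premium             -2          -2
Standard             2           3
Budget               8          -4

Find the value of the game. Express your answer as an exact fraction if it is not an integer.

32/13

Row minima: Premium → -2, Standard → 2, Budget → -4; maximin = 2.
Column maxima: Fight → 8, Accommodate → 3; minimax = 3.
2 ≠ 3, so there is no saddle point; optimal play is mixed.
Premium is strictly dominated by Standard, so Firm A never plays it.
On the remaining 2×2 (Standard, Budget vs Fight, Accommodate):
Let Firm A play Standard with probability p. Expected payoff against Fight: 2p + 8(1−p) = −6p + 8; against Accommodate: 3p + (-4)(1−p) = 7p − 4.
Setting these equal: −6p + 8 = 7p − 4 ⇒ −13p = -12 ⇒ p = 12/13, and the value is (-6)·(12/13) + 8 = 32/13.
For Firm B: with q = P(Fight), equating Standard's and Budget's payoffs gives −q + 3 = 12q − 4 ⇒ q = 7/13.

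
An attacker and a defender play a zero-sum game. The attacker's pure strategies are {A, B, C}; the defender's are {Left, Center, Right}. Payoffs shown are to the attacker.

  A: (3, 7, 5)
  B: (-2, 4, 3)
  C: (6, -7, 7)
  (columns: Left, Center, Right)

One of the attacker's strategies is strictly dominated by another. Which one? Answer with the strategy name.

B

A gives a strictly higher payoff than B against every column: 3 > -2, 7 > 4, 5 > 3.
So B is strictly dominated and the attacker never plays it.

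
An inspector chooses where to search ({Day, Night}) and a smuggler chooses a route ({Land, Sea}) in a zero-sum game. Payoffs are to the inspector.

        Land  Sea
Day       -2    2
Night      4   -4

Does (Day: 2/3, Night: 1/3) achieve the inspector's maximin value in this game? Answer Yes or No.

Against Land this mix gives (2/3)·(-2) + (1/3)·4 = 0.
Against Sea this mix gives (2/3)·2 + (1/3)·(-4) = 0.
All of the smuggler's active replies (Land, Sea) yield 0, and no column does worse for the inspector. The mix makes the smuggler indifferent and guarantees 0, so it is optimal.

Yes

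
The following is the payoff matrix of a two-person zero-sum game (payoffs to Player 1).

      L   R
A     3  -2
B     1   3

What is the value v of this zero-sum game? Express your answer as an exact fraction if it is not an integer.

Row minima: A → -2, B → 1; maximin = 1.
Column maxima: L → 3, R → 3; minimax = 3.
1 ≠ 3, so there is no saddle point; optimal play is mixed.
Let Player 1 play A with probability p. Expected payoff against L: 3p + 1(1−p) = 2p + 1; against R: (-2)p + 3(1−p) = −5p + 3.
Setting these equal: 2p + 1 = −5p + 3 ⇒ 7p = 2 ⇒ p = 2/7, and the value is (2)·(2/7) + 1 = 11/7.
For Player 2: with q = P(L), equating A's and B's payoffs gives 5q − 2 = −2q + 3 ⇒ q = 5/7.

11/7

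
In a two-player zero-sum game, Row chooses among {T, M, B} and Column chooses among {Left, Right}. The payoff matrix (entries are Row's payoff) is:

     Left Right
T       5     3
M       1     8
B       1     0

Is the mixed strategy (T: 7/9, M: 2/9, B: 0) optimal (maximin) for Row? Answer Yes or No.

Against Left this mix gives (7/9)·5 + (2/9)·1 = 37/9.
Against Right this mix gives (7/9)·3 + (2/9)·8 = 37/9.
All of Column's active replies (Left, Right) yield 37/9, and no column does worse for Row. The mix makes Column indifferent and guarantees 37/9, so it is optimal.

Yes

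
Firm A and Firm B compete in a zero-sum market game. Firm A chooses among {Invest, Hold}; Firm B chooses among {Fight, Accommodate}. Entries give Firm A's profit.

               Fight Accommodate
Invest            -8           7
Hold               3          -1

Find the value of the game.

13/19

Row minima: Invest → -8, Hold → -1; maximin = -1.
Column maxima: Fight → 3, Accommodate → 7; minimax = 3.
-1 ≠ 3, so there is no saddle point; optimal play is mixed.
Let Firm A play Invest with probability p. Expected payoff against Fight: (-8)p + 3(1−p) = −11p + 3; against Accommodate: 7p + (-1)(1−p) = 8p − 1.
Setting these equal: −11p + 3 = 8p − 1 ⇒ −19p = -4 ⇒ p = 4/19, and the value is (-11)·(4/19) + 3 = 13/19.
For Firm B: with q = P(Fight), equating Invest's and Hold's payoffs gives −15q + 7 = 4q − 1 ⇒ q = 8/19.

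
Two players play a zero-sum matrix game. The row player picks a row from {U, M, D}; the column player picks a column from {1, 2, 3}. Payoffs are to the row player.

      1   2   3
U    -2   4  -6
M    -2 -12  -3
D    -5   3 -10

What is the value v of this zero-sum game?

-84/19

Row minima: U → -6, M → -12, D → -10; maximin = -6.
Column maxima: 1 → -2, 2 → 4, 3 → -3; minimax = -3.
-6 ≠ -3, so there is no saddle point; optimal play is mixed.
D is strictly dominated by U, so the row player never plays it.
1 is strictly dominated by 3 (it gives the row player strictly more in every row), so the column player never plays it.
On the remaining 2×2 (U, M vs 2, 3):
Let the row player play U with probability p. Expected payoff against 2: 4p + (-12)(1−p) = 16p − 12; against 3: (-6)p + (-3)(1−p) = −3p − 3.
Setting these equal: 16p − 12 = −3p − 3 ⇒ 19p = 9 ⇒ p = 9/19, and the value is (16)·(9/19) − 12 = -84/19.
For the column player: with q = P(2), equating U's and M's payoffs gives 10q − 6 = −9q − 3 ⇒ q = 3/19.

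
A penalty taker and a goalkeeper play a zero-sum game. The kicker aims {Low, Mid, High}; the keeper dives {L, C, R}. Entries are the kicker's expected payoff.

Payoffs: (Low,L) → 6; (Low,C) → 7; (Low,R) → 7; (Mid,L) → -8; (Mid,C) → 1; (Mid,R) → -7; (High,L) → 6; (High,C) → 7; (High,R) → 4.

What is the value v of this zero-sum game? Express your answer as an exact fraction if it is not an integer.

6

Row minima: Low → 6, Mid → -8, High → 4; maximin = 6.
Column maxima: L → 6, C → 7, R → 7; minimax = 6.
Since maximin = minimax = 6, there is a saddle point and the value is 6.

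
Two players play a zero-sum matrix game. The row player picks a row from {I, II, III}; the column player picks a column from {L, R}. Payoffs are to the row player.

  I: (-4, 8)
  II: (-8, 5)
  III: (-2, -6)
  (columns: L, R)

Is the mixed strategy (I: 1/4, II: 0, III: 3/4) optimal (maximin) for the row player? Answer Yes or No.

Against L this mix gives (1/4)·(-4) + (3/4)·(-2) = -5/2.
Against R this mix gives (1/4)·8 + (3/4)·(-6) = -5/2.
All of the column player's active replies (L, R) yield -5/2, and no column does worse for the row player. The mix makes the column player indifferent and guarantees -5/2, so it is optimal.

Yes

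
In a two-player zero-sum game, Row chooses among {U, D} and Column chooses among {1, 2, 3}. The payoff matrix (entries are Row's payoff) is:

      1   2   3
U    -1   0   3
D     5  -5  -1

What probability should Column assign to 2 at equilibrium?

Row minima: U → -1, D → -5; maximin = -1.
Column maxima: 1 → 5, 2 → 0, 3 → 3; minimax = 0.
-1 ≠ 0, so there is no saddle point; optimal play is mixed.
3 is strictly dominated by 2 (it gives Row strictly more in every row), so Column never plays it.
On the remaining 2×2 (U, D vs 1, 2):
Let Row play U with probability p. Expected payoff against 1: (-1)p + 5(1−p) = −6p + 5; against 2: 0p + (-5)(1−p) = 5p − 5.
Setting these equal: −6p + 5 = 5p − 5 ⇒ −11p = -10 ⇒ p = 10/11, and the value is (-6)·(10/11) + 5 = -5/11.
For Column: with q = P(1), equating U's and D's payoffs gives −q = 10q − 5 ⇒ q = 5/11.

6/11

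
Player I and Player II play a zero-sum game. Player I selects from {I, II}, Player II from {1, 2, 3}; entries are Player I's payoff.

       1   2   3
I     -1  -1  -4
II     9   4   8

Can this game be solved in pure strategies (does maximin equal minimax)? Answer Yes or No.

Row minima: I → -4, II → 4; maximin = 4.
Column maxima: 1 → 9, 2 → 4, 3 → 8; minimax = 4.
maximin = minimax = 4, so a saddle point exists.

Yes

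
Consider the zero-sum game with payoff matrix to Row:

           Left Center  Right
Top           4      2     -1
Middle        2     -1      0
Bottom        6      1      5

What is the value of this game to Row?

11/7

Row minima: Top → -1, Middle → -1, Bottom → 1; maximin = 1.
Column maxima: Left → 6, Center → 2, Right → 5; minimax = 2.
1 ≠ 2, so there is no saddle point; optimal play is mixed.
Middle is strictly dominated by Bottom, so Row never plays it.
Left is strictly dominated by Center (it gives Row strictly more in every row), so Column never plays it.
On the remaining 2×2 (Top, Bottom vs Center, Right):
Let Row play Top with probability p. Expected payoff against Center: 2p + 1(1−p) = p + 1; against Right: (-1)p + 5(1−p) = −6p + 5.
Setting these equal: p + 1 = −6p + 5 ⇒ 7p = 4 ⇒ p = 4/7, and the value is (1)·(4/7) + 1 = 11/7.
For Column: with q = P(Center), equating Top's and Bottom's payoffs gives 3q − 1 = −4q + 5 ⇒ q = 6/7.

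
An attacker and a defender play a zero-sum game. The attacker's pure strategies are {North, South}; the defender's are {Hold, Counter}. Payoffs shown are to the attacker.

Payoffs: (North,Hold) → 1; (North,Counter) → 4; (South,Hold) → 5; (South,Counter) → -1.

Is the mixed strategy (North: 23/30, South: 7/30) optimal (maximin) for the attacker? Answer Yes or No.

Against Hold this mix gives (23/30)·1 + (7/30)·5 = 29/15.
Against Counter this mix gives (23/30)·4 + (7/30)·(-1) = 17/6.
The defender will play Hold, holding the attacker to 29/15. Shifting weight toward the row that does better against Hold would raise this floor (the equalizing mix achieves 7/3 against both Hold and Counter), so the proposed strategy is not optimal.

No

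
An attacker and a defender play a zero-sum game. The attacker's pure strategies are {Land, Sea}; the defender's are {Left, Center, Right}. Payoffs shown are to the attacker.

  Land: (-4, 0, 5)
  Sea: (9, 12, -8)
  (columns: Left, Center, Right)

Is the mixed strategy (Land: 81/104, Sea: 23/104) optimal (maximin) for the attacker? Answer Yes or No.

Against Left this mix gives (81/104)·(-4) + (23/104)·9 = -9/8.
Against Center this mix gives (81/104)·0 + (23/104)·12 = 69/26.
Against Right this mix gives (81/104)·5 + (23/104)·(-8) = 17/8.
The defender will play Left, holding the attacker to -9/8. Shifting weight toward the row that does better against Left would raise this floor (the equalizing mix achieves 1/2 against both Left and Right), so the proposed strategy is not optimal.

No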